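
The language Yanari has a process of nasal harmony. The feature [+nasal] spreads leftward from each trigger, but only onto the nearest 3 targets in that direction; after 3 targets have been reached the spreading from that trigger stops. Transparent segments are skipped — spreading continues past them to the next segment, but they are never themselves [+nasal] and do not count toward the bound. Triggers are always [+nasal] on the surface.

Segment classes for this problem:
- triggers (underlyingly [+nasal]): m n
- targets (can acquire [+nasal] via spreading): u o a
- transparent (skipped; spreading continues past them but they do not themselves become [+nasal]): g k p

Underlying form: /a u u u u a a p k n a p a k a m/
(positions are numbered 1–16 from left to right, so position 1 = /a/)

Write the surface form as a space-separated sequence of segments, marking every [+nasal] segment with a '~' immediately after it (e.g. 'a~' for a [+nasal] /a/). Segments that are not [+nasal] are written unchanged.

a u u u u~ a~ a~ p k n~ a~ p a~ k a~ m~

From /n/ at 10 leftward: 9 /k/ transparent; 8 /p/ transparent; 7 /a/ → [+nasal]; 6 /a/ → [+nasal]; 5 /u/ → [+nasal]; bound reached.
From /m/ at 16 leftward: 15 /a/ → [+nasal]; 14 /k/ transparent; 13 /a/ → [+nasal]; 12 /p/ transparent; 11 /a/ → [+nasal]; bound reached.
Targets with no active source: positions 1 2 3 4 stay [-nasal].
[+nasal] positions on the surface: 5 6 7 10 11 13 15 16.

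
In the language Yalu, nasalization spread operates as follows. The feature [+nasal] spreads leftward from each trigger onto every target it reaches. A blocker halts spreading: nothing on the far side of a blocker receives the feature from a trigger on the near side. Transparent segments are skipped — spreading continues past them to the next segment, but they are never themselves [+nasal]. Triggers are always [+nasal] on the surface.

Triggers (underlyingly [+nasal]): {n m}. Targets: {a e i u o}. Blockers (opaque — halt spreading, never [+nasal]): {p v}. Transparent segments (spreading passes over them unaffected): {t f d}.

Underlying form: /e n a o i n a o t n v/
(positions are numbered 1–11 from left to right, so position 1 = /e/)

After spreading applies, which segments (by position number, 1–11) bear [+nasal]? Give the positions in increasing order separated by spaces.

From /n/ at 2 leftward: 1 /e/ → [+nasal]; word edge.
From /n/ at 6 leftward: 5 /i/ → [+nasal]; 4 /o/ → [+nasal]; 3 /a/ → [+nasal]; 2 /n/ is itself a trigger — this domain ends here.
From /n/ at 10 leftward: 9 /t/ transparent; 8 /o/ → [+nasal]; 7 /a/ → [+nasal]; 6 /n/ is itself a trigger — this domain ends here.

1 2 3 4 5 6 7 8 10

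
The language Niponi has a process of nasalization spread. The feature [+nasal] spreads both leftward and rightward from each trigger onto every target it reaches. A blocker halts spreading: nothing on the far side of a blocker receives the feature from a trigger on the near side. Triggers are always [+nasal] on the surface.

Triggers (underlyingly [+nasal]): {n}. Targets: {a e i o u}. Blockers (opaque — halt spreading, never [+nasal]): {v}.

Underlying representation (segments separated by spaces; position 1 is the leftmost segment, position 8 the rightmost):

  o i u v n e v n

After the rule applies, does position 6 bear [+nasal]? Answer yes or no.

yes

From /n/ at 5 rightward: 6 /e/ → [+nasal]; 7 /v/ blocks.
From /n/ at 5 leftward: 4 /v/ blocks.
From /n/ at 8 rightward: word edge.
From /n/ at 8 leftward: 7 /v/ blocks.
Targets with no active source: positions 1 2 3 stay [-nasal].
[+nasal] positions on the surface: 5 6 8.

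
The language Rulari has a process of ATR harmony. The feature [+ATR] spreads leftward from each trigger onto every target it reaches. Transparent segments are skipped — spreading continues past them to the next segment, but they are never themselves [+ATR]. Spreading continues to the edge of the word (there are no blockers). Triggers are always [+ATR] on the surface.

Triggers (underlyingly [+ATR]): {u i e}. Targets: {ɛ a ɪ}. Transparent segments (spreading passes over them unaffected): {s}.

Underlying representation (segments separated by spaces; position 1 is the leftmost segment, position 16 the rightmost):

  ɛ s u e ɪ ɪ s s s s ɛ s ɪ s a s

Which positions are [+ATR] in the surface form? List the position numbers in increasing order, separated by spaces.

From /u/ at 3 leftward: 2 /s/ transparent; 1 /ɛ/ → [+ATR]; word edge.
From /e/ at 4 leftward: 3 /u/ is itself a trigger — this domain ends here.
Targets with no active source: positions 5 6 11 13 15 stay [-ATR].

1 3 4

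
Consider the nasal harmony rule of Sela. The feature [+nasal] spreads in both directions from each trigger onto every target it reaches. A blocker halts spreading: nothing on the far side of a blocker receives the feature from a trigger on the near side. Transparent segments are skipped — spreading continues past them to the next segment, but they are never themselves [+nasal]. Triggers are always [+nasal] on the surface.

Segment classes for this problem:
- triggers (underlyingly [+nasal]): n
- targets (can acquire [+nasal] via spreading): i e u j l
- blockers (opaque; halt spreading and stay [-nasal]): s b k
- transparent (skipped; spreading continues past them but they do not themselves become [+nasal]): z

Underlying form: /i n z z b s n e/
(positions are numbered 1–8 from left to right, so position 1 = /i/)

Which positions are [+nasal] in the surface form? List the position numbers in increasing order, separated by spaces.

From /n/ at 2 rightward: 3 /z/ transparent; 4 /z/ transparent; 5 /b/ blocks.
From /n/ at 2 leftward: 1 /i/ → [+nasal]; word edge.
From /n/ at 7 rightward: 8 /e/ → [+nasal]; word edge.
From /n/ at 7 leftward: 6 /s/ blocks.

1 2 7 8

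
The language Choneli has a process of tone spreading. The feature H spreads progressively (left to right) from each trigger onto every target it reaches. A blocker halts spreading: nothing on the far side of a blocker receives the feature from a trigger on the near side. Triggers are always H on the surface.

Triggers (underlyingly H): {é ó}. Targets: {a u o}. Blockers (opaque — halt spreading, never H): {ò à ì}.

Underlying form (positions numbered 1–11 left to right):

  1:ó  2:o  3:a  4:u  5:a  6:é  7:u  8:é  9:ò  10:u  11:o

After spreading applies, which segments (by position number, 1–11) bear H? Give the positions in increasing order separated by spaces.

From /ó/ at 1 rightward: 2 /o/ → H; 3 /a/ → H; 4 /u/ → H; 5 /a/ → H; 6 /é/ is itself a trigger — this domain ends here.
From /é/ at 6 rightward: 7 /u/ → H; 8 /é/ is itself a trigger — this domain ends here.
From /é/ at 8 rightward: 9 /ò/ blocks.
Targets with no active source: positions 10 11 stay [-high tone].

1 2 3 4 5 6 7 8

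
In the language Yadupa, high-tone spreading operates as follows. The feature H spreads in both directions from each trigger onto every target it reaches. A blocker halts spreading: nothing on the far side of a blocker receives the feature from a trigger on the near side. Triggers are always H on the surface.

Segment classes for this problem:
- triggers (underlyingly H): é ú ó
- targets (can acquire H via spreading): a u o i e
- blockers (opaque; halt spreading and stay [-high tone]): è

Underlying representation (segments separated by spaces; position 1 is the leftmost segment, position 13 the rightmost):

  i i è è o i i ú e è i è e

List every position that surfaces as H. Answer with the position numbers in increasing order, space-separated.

From /ú/ at 8 rightward: 9 /e/ → H; 10 /è/ blocks.
From /ú/ at 8 leftward: 7 /i/ → H; 6 /i/ → H; 5 /o/ → H; 4 /è/ blocks.
Targets with no active source: positions 1 2 11 13 stay [-high tone].

5 6 7 8 9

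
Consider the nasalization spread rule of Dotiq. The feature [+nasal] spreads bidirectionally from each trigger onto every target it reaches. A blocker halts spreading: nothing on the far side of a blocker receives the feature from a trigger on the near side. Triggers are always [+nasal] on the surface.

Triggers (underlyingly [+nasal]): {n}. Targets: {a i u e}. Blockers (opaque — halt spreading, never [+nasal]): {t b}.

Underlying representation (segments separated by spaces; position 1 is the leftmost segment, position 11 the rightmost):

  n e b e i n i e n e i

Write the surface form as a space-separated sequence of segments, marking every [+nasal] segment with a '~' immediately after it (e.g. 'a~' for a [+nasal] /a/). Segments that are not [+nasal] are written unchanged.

n~ e~ b e~ i~ n~ i~ e~ n~ e~ i~

From /n/ at 1 rightward: 2 /e/ → [+nasal]; 3 /b/ blocks.
From /n/ at 1 leftward: word edge.
From /n/ at 6 rightward: 7 /i/ → [+nasal]; 8 /e/ → [+nasal]; 9 /n/ is itself a trigger — this domain ends here.
From /n/ at 6 leftward: 5 /i/ → [+nasal]; 4 /e/ → [+nasal]; 3 /b/ blocks.
From /n/ at 9 rightward: 10 /e/ → [+nasal]; 11 /i/ → [+nasal]; word edge.
From /n/ at 9 leftward: 8 /e/ → [+nasal]; 7 /i/ → [+nasal]; 6 /n/ is itself a trigger — this domain ends here.
[+nasal] positions on the surface: 1 2 4 5 6 7 8 9 10 11.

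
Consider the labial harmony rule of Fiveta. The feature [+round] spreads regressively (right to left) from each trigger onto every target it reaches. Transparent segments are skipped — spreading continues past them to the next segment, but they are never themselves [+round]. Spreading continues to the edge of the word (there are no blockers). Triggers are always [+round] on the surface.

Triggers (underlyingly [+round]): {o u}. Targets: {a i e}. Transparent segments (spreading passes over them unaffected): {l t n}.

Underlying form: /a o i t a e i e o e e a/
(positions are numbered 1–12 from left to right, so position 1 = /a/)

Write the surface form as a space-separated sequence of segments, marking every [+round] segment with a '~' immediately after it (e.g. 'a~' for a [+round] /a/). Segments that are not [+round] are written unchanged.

a~ o~ i~ t a~ e~ i~ e~ o~ e e a

From /o/ at 2 leftward: 1 /a/ → [+round]; word edge.
From /o/ at 9 leftward: 8 /e/ → [+round]; 7 /i/ → [+round]; 6 /e/ → [+round]; 5 /a/ → [+round]; 4 /t/ transparent; 3 /i/ → [+round]; 2 /o/ is itself a trigger — this domain ends here.
Targets with no active source: positions 10 11 12 stay [-round].
[+round] positions on the surface: 1 2 3 5 6 7 8 9.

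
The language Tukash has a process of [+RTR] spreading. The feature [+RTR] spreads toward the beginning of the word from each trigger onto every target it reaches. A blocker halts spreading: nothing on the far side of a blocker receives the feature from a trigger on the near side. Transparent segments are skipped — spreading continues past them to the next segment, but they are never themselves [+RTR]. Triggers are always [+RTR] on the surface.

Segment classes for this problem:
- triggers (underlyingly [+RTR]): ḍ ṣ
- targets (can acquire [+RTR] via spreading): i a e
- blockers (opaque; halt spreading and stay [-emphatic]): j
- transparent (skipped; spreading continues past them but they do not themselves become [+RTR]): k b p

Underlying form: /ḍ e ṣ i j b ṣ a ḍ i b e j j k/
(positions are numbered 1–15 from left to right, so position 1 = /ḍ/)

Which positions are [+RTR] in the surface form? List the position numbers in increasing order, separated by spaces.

From /ḍ/ at 1 leftward: word edge.
From /ṣ/ at 3 leftward: 2 /e/ → [+RTR]; 1 /ḍ/ is itself a trigger — this domain ends here.
From /ṣ/ at 7 leftward: 6 /b/ transparent; 5 /j/ blocks.
From /ḍ/ at 9 leftward: 8 /a/ → [+RTR]; 7 /ṣ/ is itself a trigger — this domain ends here.
Targets with no active source: positions 4 10 12 stay [-emphatic].

1 2 3 7 8 9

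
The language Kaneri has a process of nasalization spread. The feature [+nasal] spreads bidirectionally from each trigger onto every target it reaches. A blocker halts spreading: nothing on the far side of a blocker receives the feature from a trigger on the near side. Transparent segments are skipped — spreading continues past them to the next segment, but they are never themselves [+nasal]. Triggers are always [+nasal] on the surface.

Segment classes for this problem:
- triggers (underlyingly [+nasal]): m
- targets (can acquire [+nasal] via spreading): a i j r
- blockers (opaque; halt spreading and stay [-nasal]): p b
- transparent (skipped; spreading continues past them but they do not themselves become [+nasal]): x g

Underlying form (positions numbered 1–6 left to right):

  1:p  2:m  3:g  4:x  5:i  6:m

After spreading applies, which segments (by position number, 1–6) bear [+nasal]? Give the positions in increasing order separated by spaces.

2 5 6

From /m/ at 2 rightward: 3 /g/ transparent; 4 /x/ transparent; 5 /i/ → [+nasal]; 6 /m/ is itself a trigger — this domain ends here.
From /m/ at 2 leftward: 1 /p/ blocks.
From /m/ at 6 rightward: word edge.
From /m/ at 6 leftward: 5 /i/ → [+nasal]; 4 /x/ transparent; 3 /g/ transparent; 2 /m/ is itself a trigger — this domain ends here.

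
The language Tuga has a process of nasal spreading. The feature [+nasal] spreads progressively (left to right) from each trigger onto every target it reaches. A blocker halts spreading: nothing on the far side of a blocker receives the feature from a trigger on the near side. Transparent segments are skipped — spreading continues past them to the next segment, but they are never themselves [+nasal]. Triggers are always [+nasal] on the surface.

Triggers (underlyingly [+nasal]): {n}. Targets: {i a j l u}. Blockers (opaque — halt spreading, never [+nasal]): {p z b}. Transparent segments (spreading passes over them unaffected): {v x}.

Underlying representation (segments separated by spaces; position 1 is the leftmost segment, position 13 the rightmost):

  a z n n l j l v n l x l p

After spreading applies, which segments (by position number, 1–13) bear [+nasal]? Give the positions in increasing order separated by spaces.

3 4 5 6 7 9 10 12

From /n/ at 3 rightward: 4 /n/ is itself a trigger — this domain ends here.
From /n/ at 4 rightward: 5 /l/ → [+nasal]; 6 /j/ → [+nasal]; 7 /l/ → [+nasal]; 8 /v/ transparent; 9 /n/ is itself a trigger — this domain ends here.
From /n/ at 9 rightward: 10 /l/ → [+nasal]; 11 /x/ transparent; 12 /l/ → [+nasal]; 13 /p/ blocks.
Target with no active source: position 1 stays [-nasal].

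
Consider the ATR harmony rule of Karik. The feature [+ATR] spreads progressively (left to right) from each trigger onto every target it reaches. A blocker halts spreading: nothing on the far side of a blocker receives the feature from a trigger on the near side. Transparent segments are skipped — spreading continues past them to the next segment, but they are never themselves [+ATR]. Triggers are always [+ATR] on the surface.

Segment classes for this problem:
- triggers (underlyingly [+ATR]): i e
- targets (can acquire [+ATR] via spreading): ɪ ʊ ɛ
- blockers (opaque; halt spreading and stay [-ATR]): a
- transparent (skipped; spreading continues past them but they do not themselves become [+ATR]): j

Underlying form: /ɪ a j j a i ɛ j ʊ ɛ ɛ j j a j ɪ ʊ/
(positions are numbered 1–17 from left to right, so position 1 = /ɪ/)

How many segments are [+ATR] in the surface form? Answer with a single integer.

From /i/ at 6 rightward: 7 /ɛ/ → [+ATR]; 8 /j/ transparent; 9 /ʊ/ → [+ATR]; 10 /ɛ/ → [+ATR]; 11 /ɛ/ → [+ATR]; 12 /j/ transparent; 13 /j/ transparent; 14 /a/ blocks.
Targets with no active source: positions 1 16 17 stay [-ATR].
[+ATR] positions on the surface: 6 7 9 10 11.

5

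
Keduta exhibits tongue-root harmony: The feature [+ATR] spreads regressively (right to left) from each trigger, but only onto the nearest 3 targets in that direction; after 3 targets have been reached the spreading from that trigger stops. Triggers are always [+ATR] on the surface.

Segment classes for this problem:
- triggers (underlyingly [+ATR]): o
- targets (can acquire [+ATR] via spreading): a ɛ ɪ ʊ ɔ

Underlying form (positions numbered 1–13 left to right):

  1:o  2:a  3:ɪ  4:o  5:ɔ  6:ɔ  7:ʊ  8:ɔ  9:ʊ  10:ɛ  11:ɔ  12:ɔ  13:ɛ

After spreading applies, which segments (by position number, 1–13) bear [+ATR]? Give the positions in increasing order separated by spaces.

1 2 3 4

From /o/ at 1 leftward: word edge.
From /o/ at 4 leftward: 3 /ɪ/ → [+ATR]; 2 /a/ → [+ATR]; 1 /o/ is itself a trigger — this domain ends here.
Targets with no active source: positions 5 6 7 8 9 10 11 12 13 stay [-ATR].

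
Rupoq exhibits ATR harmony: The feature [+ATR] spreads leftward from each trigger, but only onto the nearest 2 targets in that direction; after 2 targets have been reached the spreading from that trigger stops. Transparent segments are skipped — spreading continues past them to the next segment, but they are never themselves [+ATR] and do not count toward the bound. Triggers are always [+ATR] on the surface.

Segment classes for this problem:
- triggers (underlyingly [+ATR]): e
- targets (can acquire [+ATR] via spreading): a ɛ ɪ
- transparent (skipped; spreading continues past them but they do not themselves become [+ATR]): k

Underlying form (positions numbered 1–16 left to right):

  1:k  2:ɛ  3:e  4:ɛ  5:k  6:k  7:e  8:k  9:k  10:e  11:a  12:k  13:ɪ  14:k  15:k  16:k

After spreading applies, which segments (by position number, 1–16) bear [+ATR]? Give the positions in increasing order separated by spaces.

2 3 4 7 10

From /e/ at 3 leftward: 2 /ɛ/ → [+ATR]; 1 /k/ transparent; word edge.
From /e/ at 7 leftward: 6 /k/ transparent; 5 /k/ transparent; 4 /ɛ/ → [+ATR]; 3 /e/ is itself a trigger — this domain ends here.
From /e/ at 10 leftward: 9 /k/ transparent; 8 /k/ transparent; 7 /e/ is itself a trigger — this domain ends here.
Targets with no active source: positions 11 13 stay [-ATR].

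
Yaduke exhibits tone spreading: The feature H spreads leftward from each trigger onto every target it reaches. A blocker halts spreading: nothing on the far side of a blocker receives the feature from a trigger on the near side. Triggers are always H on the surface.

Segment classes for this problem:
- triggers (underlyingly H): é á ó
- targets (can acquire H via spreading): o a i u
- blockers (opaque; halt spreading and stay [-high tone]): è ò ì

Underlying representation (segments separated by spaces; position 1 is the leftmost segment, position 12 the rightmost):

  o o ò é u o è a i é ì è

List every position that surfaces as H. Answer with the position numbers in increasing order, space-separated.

4 8 9 10

From /é/ at 4 leftward: 3 /ò/ blocks.
From /é/ at 10 leftward: 9 /i/ → H; 8 /a/ → H; 7 /è/ blocks.
Targets with no active source: positions 1 2 5 6 stay [-high tone].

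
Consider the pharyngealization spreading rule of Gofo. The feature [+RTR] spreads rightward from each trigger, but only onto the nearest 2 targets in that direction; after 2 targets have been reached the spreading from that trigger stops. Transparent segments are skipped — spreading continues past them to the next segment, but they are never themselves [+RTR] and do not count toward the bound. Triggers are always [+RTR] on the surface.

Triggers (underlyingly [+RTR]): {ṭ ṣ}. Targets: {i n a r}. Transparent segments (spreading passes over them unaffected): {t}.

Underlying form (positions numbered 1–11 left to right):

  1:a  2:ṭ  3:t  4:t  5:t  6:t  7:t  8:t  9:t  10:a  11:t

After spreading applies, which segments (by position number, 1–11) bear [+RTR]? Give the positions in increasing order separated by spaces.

2 10

From /ṭ/ at 2 rightward: 3 /t/ transparent; 4 /t/ transparent; 5 /t/ transparent; 6 /t/ transparent; 7 /t/ transparent; 8 /t/ transparent; 9 /t/ transparent; 10 /a/ → [+RTR]; 11 /t/ transparent; word edge.
Target with no active source: position 1 stays [-emphatic].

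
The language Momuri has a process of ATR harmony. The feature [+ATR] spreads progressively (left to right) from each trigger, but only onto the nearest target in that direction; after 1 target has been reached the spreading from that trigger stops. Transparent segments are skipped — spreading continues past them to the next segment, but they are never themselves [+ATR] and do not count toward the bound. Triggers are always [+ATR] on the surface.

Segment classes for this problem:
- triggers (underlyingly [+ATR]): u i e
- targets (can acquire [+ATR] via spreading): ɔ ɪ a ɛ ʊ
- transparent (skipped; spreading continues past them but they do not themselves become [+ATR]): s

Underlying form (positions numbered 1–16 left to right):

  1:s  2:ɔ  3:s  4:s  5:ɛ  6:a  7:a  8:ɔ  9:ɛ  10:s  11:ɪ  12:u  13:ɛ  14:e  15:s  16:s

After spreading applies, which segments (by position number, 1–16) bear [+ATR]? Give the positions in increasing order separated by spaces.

From /u/ at 12 rightward: 13 /ɛ/ → [+ATR]; bound reached.
From /e/ at 14 rightward: 15 /s/ transparent; 16 /s/ transparent; word edge.
Targets with no active source: positions 2 5 6 7 8 9 11 stay [-ATR].

12 13 14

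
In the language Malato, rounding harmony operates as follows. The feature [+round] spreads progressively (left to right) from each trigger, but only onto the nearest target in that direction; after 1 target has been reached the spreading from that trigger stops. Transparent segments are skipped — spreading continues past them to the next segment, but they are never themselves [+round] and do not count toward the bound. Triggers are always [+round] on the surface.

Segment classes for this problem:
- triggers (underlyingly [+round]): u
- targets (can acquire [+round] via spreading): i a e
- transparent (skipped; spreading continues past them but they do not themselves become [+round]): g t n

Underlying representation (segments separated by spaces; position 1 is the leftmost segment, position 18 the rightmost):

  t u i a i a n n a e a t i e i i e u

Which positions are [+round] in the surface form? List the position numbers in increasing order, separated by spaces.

2 3 18

From /u/ at 2 rightward: 3 /i/ → [+round]; bound reached.
From /u/ at 18 rightward: word edge.
Targets with no active source: positions 4 5 6 9 10 11 13 14 15 16 17 stay [-round].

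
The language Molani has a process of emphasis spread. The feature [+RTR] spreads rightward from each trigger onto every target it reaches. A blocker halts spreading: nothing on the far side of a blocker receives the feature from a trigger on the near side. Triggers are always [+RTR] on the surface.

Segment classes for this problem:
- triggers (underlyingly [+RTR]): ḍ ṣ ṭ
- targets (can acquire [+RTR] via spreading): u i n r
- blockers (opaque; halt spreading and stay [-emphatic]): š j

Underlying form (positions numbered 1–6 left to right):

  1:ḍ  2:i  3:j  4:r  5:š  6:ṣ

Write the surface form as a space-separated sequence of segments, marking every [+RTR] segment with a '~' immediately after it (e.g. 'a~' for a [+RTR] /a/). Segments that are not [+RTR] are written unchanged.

From /ḍ/ at 1 rightward: 2 /i/ → [+RTR]; 3 /j/ blocks.
From /ṣ/ at 6 rightward: word edge.
Target with no active source: position 4 stays [-emphatic].
[+RTR] positions on the surface: 1 2 6.

ḍ~ i~ j r š ṣ~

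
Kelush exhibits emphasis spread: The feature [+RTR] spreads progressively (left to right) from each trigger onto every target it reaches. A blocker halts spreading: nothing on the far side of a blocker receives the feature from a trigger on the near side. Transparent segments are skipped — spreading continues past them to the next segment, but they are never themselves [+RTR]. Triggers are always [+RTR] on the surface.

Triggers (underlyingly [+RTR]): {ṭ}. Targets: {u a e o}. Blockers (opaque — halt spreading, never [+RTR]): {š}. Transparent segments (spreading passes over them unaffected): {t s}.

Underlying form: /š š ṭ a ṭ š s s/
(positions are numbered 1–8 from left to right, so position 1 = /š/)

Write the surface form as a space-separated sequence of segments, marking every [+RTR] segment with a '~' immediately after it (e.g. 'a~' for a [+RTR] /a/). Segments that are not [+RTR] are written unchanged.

From /ṭ/ at 3 rightward: 4 /a/ → [+RTR]; 5 /ṭ/ is itself a trigger — this domain ends here.
From /ṭ/ at 5 rightward: 6 /š/ blocks.
[+RTR] positions on the surface: 3 4 5.

š š ṭ~ a~ ṭ~ š s s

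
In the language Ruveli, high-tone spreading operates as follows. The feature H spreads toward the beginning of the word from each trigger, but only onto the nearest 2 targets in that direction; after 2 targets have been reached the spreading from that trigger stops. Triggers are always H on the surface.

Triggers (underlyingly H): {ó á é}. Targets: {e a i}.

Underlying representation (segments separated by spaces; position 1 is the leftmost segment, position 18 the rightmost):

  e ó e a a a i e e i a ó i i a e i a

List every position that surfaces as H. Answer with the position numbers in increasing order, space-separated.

1 2 10 11 12

From /ó/ at 2 leftward: 1 /e/ → H; word edge.
From /ó/ at 12 leftward: 11 /a/ → H; 10 /i/ → H; bound reached.
Targets with no active source: positions 3 4 5 6 7 8 9 13 14 15 16 17 18 stay [-high tone].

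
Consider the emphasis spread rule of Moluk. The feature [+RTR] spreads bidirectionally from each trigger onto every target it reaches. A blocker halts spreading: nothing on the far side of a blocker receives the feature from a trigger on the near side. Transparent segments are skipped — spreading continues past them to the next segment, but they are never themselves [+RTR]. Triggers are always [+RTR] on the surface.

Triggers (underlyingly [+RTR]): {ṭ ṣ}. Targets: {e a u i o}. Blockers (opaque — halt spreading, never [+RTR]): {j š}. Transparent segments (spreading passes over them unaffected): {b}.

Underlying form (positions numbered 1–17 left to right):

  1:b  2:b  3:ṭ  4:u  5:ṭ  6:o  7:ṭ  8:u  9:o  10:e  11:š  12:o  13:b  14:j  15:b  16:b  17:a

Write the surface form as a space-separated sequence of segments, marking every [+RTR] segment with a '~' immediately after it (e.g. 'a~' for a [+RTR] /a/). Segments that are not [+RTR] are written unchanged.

From /ṭ/ at 3 rightward: 4 /u/ → [+RTR]; 5 /ṭ/ is itself a trigger — this domain ends here.
From /ṭ/ at 3 leftward: 2 /b/ transparent; 1 /b/ transparent; word edge.
From /ṭ/ at 5 rightward: 6 /o/ → [+RTR]; 7 /ṭ/ is itself a trigger — this domain ends here.
From /ṭ/ at 5 leftward: 4 /u/ → [+RTR]; 3 /ṭ/ is itself a trigger — this domain ends here.
From /ṭ/ at 7 rightward: 8 /u/ → [+RTR]; 9 /o/ → [+RTR]; 10 /e/ → [+RTR]; 11 /š/ blocks.
From /ṭ/ at 7 leftward: 6 /o/ → [+RTR]; 5 /ṭ/ is itself a trigger — this domain ends here.
Targets with no active source: positions 12 17 stay [-emphatic].
[+RTR] positions on the surface: 3 4 5 6 7 8 9 10.

b b ṭ~ u~ ṭ~ o~ ṭ~ u~ o~ e~ š o b j b b a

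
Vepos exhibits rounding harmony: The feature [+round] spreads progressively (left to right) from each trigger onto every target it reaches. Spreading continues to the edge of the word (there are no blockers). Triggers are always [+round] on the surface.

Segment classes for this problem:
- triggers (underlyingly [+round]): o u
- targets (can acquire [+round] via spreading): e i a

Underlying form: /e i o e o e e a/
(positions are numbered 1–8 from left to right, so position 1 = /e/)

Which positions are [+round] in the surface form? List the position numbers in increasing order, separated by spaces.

From /o/ at 3 rightward: 4 /e/ → [+round]; 5 /o/ is itself a trigger — this domain ends here.
From /o/ at 5 rightward: 6 /e/ → [+round]; 7 /e/ → [+round]; 8 /a/ → [+round]; word edge.
Targets with no active source: positions 1 2 stay [-round].

3 4 5 6 7 8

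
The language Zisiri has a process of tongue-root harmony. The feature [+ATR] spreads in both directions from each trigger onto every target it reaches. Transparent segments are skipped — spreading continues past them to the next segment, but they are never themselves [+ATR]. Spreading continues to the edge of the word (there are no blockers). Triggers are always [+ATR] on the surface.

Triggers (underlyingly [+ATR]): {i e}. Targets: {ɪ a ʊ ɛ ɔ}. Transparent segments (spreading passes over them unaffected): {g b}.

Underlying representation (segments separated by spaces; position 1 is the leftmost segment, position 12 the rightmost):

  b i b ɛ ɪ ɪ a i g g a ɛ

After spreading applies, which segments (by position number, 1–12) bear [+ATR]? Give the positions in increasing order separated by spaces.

From /i/ at 2 rightward: 3 /b/ transparent; 4 /ɛ/ → [+ATR]; 5 /ɪ/ → [+ATR]; 6 /ɪ/ → [+ATR]; 7 /a/ → [+ATR]; 8 /i/ is itself a trigger — this domain ends here.
From /i/ at 2 leftward: 1 /b/ transparent; word edge.
From /i/ at 8 rightward: 9 /g/ transparent; 10 /g/ transparent; 11 /a/ → [+ATR]; 12 /ɛ/ → [+ATR]; word edge.
From /i/ at 8 leftward: 7 /a/ → [+ATR]; 6 /ɪ/ → [+ATR]; 5 /ɪ/ → [+ATR]; 4 /ɛ/ → [+ATR]; 3 /b/ transparent; 2 /i/ is itself a trigger — this domain ends here.

2 4 5 6 7 8 11 12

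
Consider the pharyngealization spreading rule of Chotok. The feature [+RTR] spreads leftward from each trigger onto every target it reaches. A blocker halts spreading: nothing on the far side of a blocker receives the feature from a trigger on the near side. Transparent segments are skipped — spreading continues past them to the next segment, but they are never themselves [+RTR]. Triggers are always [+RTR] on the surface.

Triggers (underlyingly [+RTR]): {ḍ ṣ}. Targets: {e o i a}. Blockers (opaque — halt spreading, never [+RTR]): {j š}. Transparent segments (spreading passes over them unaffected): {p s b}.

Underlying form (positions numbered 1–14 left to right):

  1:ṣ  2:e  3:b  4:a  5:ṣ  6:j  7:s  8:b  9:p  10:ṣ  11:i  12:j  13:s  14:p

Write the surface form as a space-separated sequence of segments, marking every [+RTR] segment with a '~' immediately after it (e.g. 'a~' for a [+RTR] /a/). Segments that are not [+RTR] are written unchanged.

ṣ~ e~ b a~ ṣ~ j s b p ṣ~ i j s p

From /ṣ/ at 1 leftward: word edge.
From /ṣ/ at 5 leftward: 4 /a/ → [+RTR]; 3 /b/ transparent; 2 /e/ → [+RTR]; 1 /ṣ/ is itself a trigger — this domain ends here.
From /ṣ/ at 10 leftward: 9 /p/ transparent; 8 /b/ transparent; 7 /s/ transparent; 6 /j/ blocks.
Target with no active source: position 11 stays [-emphatic].
[+RTR] positions on the surface: 1 2 4 5 10.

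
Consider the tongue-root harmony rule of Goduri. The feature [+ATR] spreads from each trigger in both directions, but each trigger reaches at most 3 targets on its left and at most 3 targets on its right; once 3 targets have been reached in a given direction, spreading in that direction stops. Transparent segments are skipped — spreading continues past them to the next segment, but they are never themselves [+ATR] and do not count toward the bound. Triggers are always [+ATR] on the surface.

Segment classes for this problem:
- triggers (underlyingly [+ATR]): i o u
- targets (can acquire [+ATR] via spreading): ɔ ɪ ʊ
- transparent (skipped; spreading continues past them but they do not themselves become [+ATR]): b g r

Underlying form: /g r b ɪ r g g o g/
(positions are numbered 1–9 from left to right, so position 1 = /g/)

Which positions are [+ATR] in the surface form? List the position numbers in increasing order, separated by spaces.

4 8

From /o/ at 8 rightward: 9 /g/ transparent; word edge.
From /o/ at 8 leftward: 7 /g/ transparent; 6 /g/ transparent; 5 /r/ transparent; 4 /ɪ/ → [+ATR]; 3 /b/ transparent; 2 /r/ transparent; 1 /g/ transparent; word edge.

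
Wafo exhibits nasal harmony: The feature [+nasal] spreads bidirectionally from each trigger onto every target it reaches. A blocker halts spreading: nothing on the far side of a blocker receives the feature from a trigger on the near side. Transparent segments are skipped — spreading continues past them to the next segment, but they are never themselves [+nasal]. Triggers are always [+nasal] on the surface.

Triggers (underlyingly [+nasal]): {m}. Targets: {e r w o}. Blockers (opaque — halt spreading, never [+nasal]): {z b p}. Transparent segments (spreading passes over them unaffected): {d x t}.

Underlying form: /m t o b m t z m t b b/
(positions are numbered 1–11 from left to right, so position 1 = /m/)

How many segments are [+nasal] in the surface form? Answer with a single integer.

From /m/ at 1 rightward: 2 /t/ transparent; 3 /o/ → [+nasal]; 4 /b/ blocks.
From /m/ at 1 leftward: word edge.
From /m/ at 5 rightward: 6 /t/ transparent; 7 /z/ blocks.
From /m/ at 5 leftward: 4 /b/ blocks.
From /m/ at 8 rightward: 9 /t/ transparent; 10 /b/ blocks.
From /m/ at 8 leftward: 7 /z/ blocks.
[+nasal] positions on the surface: 1 3 5 8.

4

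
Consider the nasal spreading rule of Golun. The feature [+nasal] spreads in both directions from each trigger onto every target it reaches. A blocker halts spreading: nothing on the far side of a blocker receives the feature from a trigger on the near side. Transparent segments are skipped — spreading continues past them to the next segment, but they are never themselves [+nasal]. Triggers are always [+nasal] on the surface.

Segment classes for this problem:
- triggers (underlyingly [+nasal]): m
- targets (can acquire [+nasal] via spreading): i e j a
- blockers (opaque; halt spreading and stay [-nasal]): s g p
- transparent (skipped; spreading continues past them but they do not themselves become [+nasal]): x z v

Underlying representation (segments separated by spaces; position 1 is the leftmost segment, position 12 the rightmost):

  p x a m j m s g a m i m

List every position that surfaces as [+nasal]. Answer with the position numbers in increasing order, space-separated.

From /m/ at 4 rightward: 5 /j/ → [+nasal]; 6 /m/ is itself a trigger — this domain ends here.
From /m/ at 4 leftward: 3 /a/ → [+nasal]; 2 /x/ transparent; 1 /p/ blocks.
From /m/ at 6 rightward: 7 /s/ blocks.
From /m/ at 6 leftward: 5 /j/ → [+nasal]; 4 /m/ is itself a trigger — this domain ends here.
From /m/ at 10 rightward: 11 /i/ → [+nasal]; 12 /m/ is itself a trigger — this domain ends here.
From /m/ at 10 leftward: 9 /a/ → [+nasal]; 8 /g/ blocks.
From /m/ at 12 rightward: word edge.
From /m/ at 12 leftward: 11 /i/ → [+nasal]; 10 /m/ is itself a trigger — this domain ends here.

3 4 5 6 9 10 11 12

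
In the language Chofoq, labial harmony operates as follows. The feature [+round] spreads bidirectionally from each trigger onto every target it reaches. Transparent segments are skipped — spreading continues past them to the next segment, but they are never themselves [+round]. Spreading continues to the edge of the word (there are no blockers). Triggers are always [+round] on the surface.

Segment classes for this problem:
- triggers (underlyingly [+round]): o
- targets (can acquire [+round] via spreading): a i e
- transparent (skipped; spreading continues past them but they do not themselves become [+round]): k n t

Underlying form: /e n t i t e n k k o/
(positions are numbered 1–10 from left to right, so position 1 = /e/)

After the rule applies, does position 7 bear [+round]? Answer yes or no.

no

From /o/ at 10 rightward: word edge.
From /o/ at 10 leftward: 9 /k/ transparent; 8 /k/ transparent; 7 /n/ transparent; 6 /e/ → [+round]; 5 /t/ transparent; 4 /i/ → [+round]; 3 /t/ transparent; 2 /n/ transparent; 1 /e/ → [+round]; word edge.
[+round] positions on the surface: 1 4 6 10.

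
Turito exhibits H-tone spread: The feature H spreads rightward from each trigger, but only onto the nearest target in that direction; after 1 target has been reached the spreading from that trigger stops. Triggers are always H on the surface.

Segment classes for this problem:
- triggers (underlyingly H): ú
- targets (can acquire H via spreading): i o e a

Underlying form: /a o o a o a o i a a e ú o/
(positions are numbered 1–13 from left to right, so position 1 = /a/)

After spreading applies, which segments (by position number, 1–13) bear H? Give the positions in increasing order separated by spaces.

From /ú/ at 12 rightward: 13 /o/ → H; bound reached.
Targets with no active source: positions 1 2 3 4 5 6 7 8 9 10 11 stay [-high tone].

12 13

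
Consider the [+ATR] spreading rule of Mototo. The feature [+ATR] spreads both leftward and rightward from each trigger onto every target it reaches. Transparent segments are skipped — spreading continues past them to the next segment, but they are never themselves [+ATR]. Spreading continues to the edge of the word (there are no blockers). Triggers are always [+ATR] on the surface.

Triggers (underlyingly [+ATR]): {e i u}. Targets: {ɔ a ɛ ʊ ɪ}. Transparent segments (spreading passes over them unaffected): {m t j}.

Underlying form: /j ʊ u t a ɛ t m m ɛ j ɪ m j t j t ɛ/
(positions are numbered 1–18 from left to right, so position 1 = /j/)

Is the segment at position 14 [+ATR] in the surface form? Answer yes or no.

no

From /u/ at 3 rightward: 4 /t/ transparent; 5 /a/ → [+ATR]; 6 /ɛ/ → [+ATR]; 7 /t/ transparent; 8 /m/ transparent; 9 /m/ transparent; 10 /ɛ/ → [+ATR]; 11 /j/ transparent; 12 /ɪ/ → [+ATR]; 13 /m/ transparent; 14 /j/ transparent; 15 /t/ transparent; 16 /j/ transparent; 17 /t/ transparent; 18 /ɛ/ → [+ATR]; word edge.
From /u/ at 3 leftward: 2 /ʊ/ → [+ATR]; 1 /j/ transparent; word edge.
[+ATR] positions on the surface: 2 3 5 6 10 12 18.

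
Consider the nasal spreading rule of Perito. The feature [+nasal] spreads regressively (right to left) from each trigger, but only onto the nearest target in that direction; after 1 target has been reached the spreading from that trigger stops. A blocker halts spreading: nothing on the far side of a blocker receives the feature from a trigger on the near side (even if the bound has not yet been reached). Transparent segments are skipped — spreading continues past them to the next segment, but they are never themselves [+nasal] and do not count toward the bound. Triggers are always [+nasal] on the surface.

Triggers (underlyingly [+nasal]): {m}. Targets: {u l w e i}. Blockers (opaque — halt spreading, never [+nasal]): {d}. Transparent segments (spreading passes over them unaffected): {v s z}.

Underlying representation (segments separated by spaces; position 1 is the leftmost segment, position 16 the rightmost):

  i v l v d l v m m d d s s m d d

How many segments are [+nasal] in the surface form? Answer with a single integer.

From /m/ at 8 leftward: 7 /v/ transparent; 6 /l/ → [+nasal]; bound reached.
From /m/ at 9 leftward: 8 /m/ is itself a trigger — this domain ends here.
From /m/ at 14 leftward: 13 /s/ transparent; 12 /s/ transparent; 11 /d/ blocks.
Targets with no active source: positions 1 3 stay [-nasal].
[+nasal] positions on the surface: 6 8 9 14.

4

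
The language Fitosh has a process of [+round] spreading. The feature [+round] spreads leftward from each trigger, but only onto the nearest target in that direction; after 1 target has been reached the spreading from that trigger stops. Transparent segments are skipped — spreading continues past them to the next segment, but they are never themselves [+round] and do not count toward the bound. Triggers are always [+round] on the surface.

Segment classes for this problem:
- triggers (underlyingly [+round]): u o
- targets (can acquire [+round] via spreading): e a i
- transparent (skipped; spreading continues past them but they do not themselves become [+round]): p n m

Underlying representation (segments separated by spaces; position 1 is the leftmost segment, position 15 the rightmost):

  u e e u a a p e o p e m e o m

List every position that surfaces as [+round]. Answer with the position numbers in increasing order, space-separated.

1 3 4 8 9 13 14

From /u/ at 1 leftward: word edge.
From /u/ at 4 leftward: 3 /e/ → [+round]; bound reached.
From /o/ at 9 leftward: 8 /e/ → [+round]; bound reached.
From /o/ at 14 leftward: 13 /e/ → [+round]; bound reached.
Targets with no active source: positions 2 5 6 11 stay [-round].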